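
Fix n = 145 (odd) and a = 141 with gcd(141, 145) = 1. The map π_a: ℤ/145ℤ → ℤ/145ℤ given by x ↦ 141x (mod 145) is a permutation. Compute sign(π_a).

Start at x=136: 136 → 36 → 1 → 141 → 16 → 81 → 111 → 136 (one orbit).
25 cycles of lengths [7, 7, 7, 7, 7, 7, 7, 7, 7, 7, 7, 7, 7, 7, 7, 7, 7, 7, 7, 7, 1, 1, 1, 1, 1].
sign(π) = (−1)^{n − #cycles} = (−1)^{145−25} = (−1)^120 = +1.

+1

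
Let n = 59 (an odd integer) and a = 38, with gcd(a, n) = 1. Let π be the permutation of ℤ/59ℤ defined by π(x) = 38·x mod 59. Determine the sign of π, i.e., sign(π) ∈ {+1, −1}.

-1

Trace 25: π^k(25) = [25, 6, 51, 50, 12, 43, 41] for k=0..6.
Decompose π into cycles: lengths [58, 1] (2 cycles, including the fixed point 0).
sign(π) = (−1)^{n − #cycles} = (−1)^{59−2} = (−1)^57 = -1.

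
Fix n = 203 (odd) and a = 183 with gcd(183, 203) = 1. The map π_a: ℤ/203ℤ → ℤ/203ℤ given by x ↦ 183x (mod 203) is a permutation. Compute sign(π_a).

+1

Orbit of 64 under x↦183x: [64, 141, 22, 169, 71, 1, 183]… (length divides ord_203(183)).
Cycle lengths of π_183 on ℤ/203ℤ: [14, 14, 14, 14, 14, 14, 14, 14, 14, 14, 14, 14, 14, 14, 1, 1, 1, 1, 1, 1, 1]; 21 cycles in total.
21 cycles on 203: each ℓ→(−1)^(ℓ−1), product (−1)^182 = +1.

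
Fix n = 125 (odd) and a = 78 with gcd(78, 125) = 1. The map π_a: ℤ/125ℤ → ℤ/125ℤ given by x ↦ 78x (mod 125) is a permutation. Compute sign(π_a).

Start at x=33: 33 → 74 → 22 → 91 → 98 → 19 → 107 → … (one orbit).
4 cycles of lengths [100, 20, 4, 1].
125 − 4 = 121 transpositions; sign(π) = (−1)^121 = -1.
(78|125)_J = -1 (Zolotarev's lemma cross-check).

-1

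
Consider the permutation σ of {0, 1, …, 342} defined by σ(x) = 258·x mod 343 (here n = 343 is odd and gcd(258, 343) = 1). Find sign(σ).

-1

Trace 188: π^k(188) = [188, 141, 20, 15, 97, 330, 76] for k=0..6.
Cycle lengths of π_258 on ℤ/343ℤ: [98, 98, 98, 14, 14, 14, 2, 2, 2, 1]; 10 cycles in total.
Σ(ℓ_i−1) = 343−10 = 333; sign = (−1)^333 = -1.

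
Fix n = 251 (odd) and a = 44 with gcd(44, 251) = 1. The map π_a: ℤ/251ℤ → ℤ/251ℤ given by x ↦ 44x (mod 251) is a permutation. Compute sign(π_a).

Trace 154: π^k(154) = [154, 250, 207, 72, 156, 87, 63] for k=0..6.
The orbit structure of x ↦ 44x mod 251: 2 orbits of sizes [250, 1].
With 2 cycles on 251 points, sign = (−1)^{251−2} = -1.

-1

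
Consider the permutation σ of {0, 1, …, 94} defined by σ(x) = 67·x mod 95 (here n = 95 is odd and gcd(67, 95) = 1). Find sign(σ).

+1

Trace 11: π^k(11) = [11, 72, 74, 18, 66, 52, 64] for k=0..6.
π_67 has 5 disjoint cycles with lengths [36, 36, 18, 4, 1] on {0,…,94}.
5 cycles on 95: each ℓ→(−1)^(ℓ−1), product (−1)^90 = +1.
The Jacobi symbol (67|95) = +1 (Zolotarev) agrees.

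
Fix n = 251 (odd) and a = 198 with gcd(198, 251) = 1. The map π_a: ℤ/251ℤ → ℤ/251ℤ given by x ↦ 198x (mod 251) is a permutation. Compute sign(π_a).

Trace 31: π^k(31) = [31, 114, 233, 201, 140, 110, 194] for k=0..6.
π_198 has 3 disjoint cycles with lengths [125, 125, 1] on {0,…,250}.
n − c = 251 − 3 = 248; sign = (−1)^248 = +1.

+1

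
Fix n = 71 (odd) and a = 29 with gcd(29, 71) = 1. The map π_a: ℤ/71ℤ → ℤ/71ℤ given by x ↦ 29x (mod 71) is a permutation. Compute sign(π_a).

Trace 20: π^k(20) = [20, 12, 64, 10, 6, 32, 5] for k=0..6.
Decompose π into cycles: lengths [35, 35, 1] (3 cycles, including the fixed point 0).
With 3 cycles on 71 points, sign = (−1)^{71−3} = +1.
Zolotarev: (29|71) = +1, matching the cycle-count sign.

+1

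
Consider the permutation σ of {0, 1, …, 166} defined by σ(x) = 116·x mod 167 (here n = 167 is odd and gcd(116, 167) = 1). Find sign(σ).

Trace 89: π^k(89) = [89, 137, 27, 126, 87, 72, 2] for k=0..6.
π_116 has 3 disjoint cycles with lengths [83, 83, 1] on {0,…,166}.
n − c = 167 − 3 = 164; sign = (−1)^164 = +1.
(116|167)_J = +1 (Zolotarev's lemma cross-check).

+1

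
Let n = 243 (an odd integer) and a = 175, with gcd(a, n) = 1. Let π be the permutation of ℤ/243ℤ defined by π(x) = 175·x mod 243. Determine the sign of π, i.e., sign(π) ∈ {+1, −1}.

+1

Trace 196: π^k(196) = [196, 37, 157, 16, 127, 112, 160] for k=0..6.
Decompose π into cycles: lengths [81, 81, 27, 27, 9, 9, 3, 3, 1, 1, 1] (11 cycles, including the fixed point 0).
n − c = 243 − 11 = 232; sign = (−1)^232 = +1.
The Jacobi symbol (175|243) = +1 (Zolotarev) agrees.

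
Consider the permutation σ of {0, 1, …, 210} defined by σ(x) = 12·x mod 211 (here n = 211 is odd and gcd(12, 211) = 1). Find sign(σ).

-1

Start at x=88: 88 → 1 → 12 → 144 → 40 → 58 → 63 → … (one orbit).
16 cycles of lengths [14, 14, 14, 14, 14, 14, 14, 14, 14, 14, 14, 14, 14, 14, 14, 1].
sign(π) = (−1)^{n − #cycles} = (−1)^{211−16} = (−1)^195 = -1.
Check: (12/211) = -1 by Zolotarev.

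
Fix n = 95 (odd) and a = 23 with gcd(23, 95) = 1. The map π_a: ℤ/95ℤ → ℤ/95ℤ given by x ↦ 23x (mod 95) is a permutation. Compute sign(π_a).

Orbit of 74 under x↦23x: [74, 87, 6, 43, 39, 42, 16]… (length divides ord_95(23)).
6 cycles of lengths [36, 36, 9, 9, 4, 1].
Σ(ℓ_i−1) = 95−6 = 89; sign = (−1)^89 = -1.
(23|95)_J = -1 (Zolotarev's lemma cross-check).

-1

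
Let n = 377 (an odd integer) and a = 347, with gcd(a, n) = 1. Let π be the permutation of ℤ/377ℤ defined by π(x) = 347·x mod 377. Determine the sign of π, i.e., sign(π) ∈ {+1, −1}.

Trace 204: π^k(204) = [204, 289, 1, 347, 146, 144] for k=0..5.
75 cycles of lengths [6, 6, 6, 6, 6, 6, 6, 6, 6, 6, 6, 6, 6, 6, 6, 6, 6, 6, 6, 6, 6, 6, 6, 6, 6, 6, 6, 6, 6, 6, 6, 6, 6, 6, 6, 6, 6, 6, 6, 6, 6, 6, 6, 6, 6, 6, 6, 6, 6, 6, 6, 6, 6, 6, 6, 6, 3, 3, 3, 3, 2, 2, 2, 2, 2, 2, 2, 2, 2, 2, 2, 2, 2, 2, 1].
75 cycles on 377: each ℓ→(−1)^(ℓ−1), product (−1)^302 = +1.
Zolotarev: (347|377) = +1, matching the cycle-count sign.

+1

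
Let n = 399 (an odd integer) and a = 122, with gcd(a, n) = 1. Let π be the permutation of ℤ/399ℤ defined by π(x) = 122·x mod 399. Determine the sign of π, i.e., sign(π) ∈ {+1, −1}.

Orbit of 122 under x↦122x: [122, 121, 398, 277, 278, 1]… (length divides ord_399(122)).
Cycle type of π: 6×66 + 2 + 1; total 68 cycles.
n − c = 399 − 68 = 331; sign = (−1)^331 = -1.
The Jacobi symbol (122|399) = -1 (Zolotarev) agrees.

-1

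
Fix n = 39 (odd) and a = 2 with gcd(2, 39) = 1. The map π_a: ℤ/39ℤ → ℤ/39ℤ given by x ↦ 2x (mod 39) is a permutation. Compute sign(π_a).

+1

Start at x=2: 2 → 4 → 8 → 16 → 32 → 25 → 11 → … (one orbit).
The orbit structure of x ↦ 2x mod 39: 5 orbits of sizes [12, 12, 12, 2, 1].
n − c = 39 − 5 = 34; sign = (−1)^34 = +1.
Via Zolotarev, sign(π_{2}) = (2|39) = +1.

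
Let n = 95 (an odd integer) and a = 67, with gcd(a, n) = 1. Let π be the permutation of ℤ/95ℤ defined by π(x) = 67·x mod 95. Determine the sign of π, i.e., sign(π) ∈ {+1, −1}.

+1

Trace 61: π^k(61) = [61, 2, 39, 48, 81, 12, 44] for k=0..6.
5 cycles of lengths [36, 36, 18, 4, 1].
5 cycles on 95: each ℓ→(−1)^(ℓ−1), product (−1)^90 = +1.
The Jacobi symbol (67|95) = +1 (Zolotarev) agrees.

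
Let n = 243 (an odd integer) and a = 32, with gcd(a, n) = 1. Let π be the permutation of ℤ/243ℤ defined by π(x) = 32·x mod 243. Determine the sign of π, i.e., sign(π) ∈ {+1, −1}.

Trace 101: π^k(101) = [101, 73, 149, 151, 215, 76, 2] for k=0..6.
π_32 has 6 disjoint cycles with lengths [162, 54, 18, 6, 2, 1] on {0,…,242}.
sign(π) = (−1)^{n − #cycles} = (−1)^{243−6} = (−1)^237 = -1.

-1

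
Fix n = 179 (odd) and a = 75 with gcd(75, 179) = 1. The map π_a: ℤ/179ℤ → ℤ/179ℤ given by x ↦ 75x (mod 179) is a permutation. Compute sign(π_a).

Orbit of 60 under x↦75x: [60, 25, 85, 110, 16, 126, 142]… (length divides ord_179(75)).
3 cycles of lengths [89, 89, 1].
179 − 3 = 176 transpositions; sign(π) = (−1)^176 = +1.
(75|179)_J = +1 (Zolotarev's lemma cross-check).

+1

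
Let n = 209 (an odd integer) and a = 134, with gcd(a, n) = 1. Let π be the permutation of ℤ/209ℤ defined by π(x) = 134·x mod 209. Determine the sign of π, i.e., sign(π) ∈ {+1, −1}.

-1

Trace 96: π^k(96) = [96, 115, 153, 20, 172, 58, 39] for k=0..6.
38 cycles of lengths [10, 10, 10, 10, 10, 10, 10, 10, 10, 10, 10, 10, 10, 10, 10, 10, 10, 10, 10, 1, 1, 1, 1, 1, 1, 1, 1, 1, 1, 1, 1, 1, 1, 1, 1, 1, 1, 1].
With 38 cycles on 209 points, sign = (−1)^{209−38} = -1.
(134|209)_J = -1 (Zolotarev's lemma cross-check).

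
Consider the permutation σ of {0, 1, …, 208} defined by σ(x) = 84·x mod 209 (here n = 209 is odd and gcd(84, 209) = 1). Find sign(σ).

Orbit of 191 under x↦84x: [191, 160, 64, 151, 144, 183, 115]… (length divides ord_209(84)).
Decompose π into cycles: lengths [30, 30, 30, 30, 30, 30, 10, 6, 6, 6, 1] (11 cycles, including the fixed point 0).
11 cycles on 209: each ℓ→(−1)^(ℓ−1), product (−1)^198 = +1.

+1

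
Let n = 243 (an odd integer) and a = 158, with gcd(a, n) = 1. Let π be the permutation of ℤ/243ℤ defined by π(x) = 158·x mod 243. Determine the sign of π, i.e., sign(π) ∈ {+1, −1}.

-1

Trace 34: π^k(34) = [34, 26, 220, 11, 37, 14, 25] for k=0..6.
The orbit structure of x ↦ 158x mod 243: 6 orbits of sizes [162, 54, 18, 6, 2, 1].
6 cycles on 243: each ℓ→(−1)^(ℓ−1), product (−1)^237 = -1.
(158|243)_J = -1 (Zolotarev's lemma cross-check).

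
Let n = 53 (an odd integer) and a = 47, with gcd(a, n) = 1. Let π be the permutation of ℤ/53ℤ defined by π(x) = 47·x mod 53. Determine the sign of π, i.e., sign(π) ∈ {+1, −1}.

Orbit of 16 under x↦47x: [16, 10, 46, 42, 13, 28, 44]… (length divides ord_53(47)).
The orbit structure of x ↦ 47x mod 53: 5 orbits of sizes [13, 13, 13, 13, 1].
sign(π) = (−1)^{n − #cycles} = (−1)^{53−5} = (−1)^48 = +1.
Check: (47/53) = +1 by Zolotarev.

+1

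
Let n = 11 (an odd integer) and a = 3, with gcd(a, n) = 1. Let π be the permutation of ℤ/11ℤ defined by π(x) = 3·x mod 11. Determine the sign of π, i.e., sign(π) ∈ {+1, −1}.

Orbit of 3 under x↦3x: [3, 9, 5, 4, 1]… (length divides ord_11(3)).
3 cycles of lengths [5, 5, 1].
11 − 3 = 8 transpositions; sign(π) = (−1)^8 = +1.

+1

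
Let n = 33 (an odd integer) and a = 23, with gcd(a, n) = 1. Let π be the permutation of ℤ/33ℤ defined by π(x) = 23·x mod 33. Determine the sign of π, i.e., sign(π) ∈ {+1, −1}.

-1

Orbit of 23 under x↦23x: [23, 1]… (length divides ord_33(23)).
Cycle lengths of π_23 on ℤ/33ℤ: [2, 2, 2, 2, 2, 2, 2, 2, 2, 2, 2, 1, 1, 1, 1, 1, 1, 1, 1, 1, 1, 1]; 22 cycles in total.
33 − 22 = 11 transpositions; sign(π) = (−1)^11 = -1.
The Jacobi symbol (23|33) = -1 (Zolotarev) agrees.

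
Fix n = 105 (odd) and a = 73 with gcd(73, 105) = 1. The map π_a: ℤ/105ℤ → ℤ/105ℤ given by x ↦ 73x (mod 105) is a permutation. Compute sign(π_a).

Trace 52: π^k(52) = [52, 16, 13, 4, 82, 1, 73] for k=0..6.
π_73 has 15 disjoint cycles with lengths [12, 12, 12, 12, 12, 12, 6, 6, 6, 4, 4, 4, 1, 1, 1] on {0,…,104}.
n − c = 105 − 15 = 90; sign = (−1)^90 = +1.

+1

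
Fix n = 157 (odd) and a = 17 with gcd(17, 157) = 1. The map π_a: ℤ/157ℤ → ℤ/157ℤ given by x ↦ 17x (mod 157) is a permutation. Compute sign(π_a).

Trace 35: π^k(35) = [35, 124, 67, 40, 52, 99, 113] for k=0..6.
Cycle type of π: 39×4 + 1; total 5 cycles.
sign(π) = (−1)^{n − #cycles} = (−1)^{157−5} = (−1)^152 = +1.

+1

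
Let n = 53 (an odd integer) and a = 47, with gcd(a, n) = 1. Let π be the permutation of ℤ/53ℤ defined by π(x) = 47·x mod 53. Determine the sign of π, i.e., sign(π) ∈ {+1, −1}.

+1

Trace 24: π^k(24) = [24, 15, 16, 10, 46, 42, 13] for k=0..6.
Cycle lengths of π_47 on ℤ/53ℤ: [13, 13, 13, 13, 1]; 5 cycles in total.
With 5 cycles on 53 points, sign = (−1)^{53−5} = +1.
Check: (47/53) = +1 by Zolotarev.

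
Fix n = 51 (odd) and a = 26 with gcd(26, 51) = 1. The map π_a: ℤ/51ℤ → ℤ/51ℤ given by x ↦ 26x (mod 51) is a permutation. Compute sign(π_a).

-1

Trace 4: π^k(4) = [4, 2, 1, 26, 13, 32, 16] for k=0..6.
π_26 has 8 disjoint cycles with lengths [8, 8, 8, 8, 8, 8, 2, 1] on {0,…,50}.
8 cycles on 51: each ℓ→(−1)^(ℓ−1), product (−1)^43 = -1.
(26|51)_J = -1 (Zolotarev's lemma cross-check).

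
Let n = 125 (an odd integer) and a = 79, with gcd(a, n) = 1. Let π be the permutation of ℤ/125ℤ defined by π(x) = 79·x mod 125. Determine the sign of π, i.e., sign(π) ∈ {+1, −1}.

+1

Start at x=6: 6 → 99 → 71 → 109 → 111 → 19 → 1 → … (one orbit).
Cycle type of π: 50×2 + 10×2 + 2×2 + 1; total 7 cycles.
Σ(ℓ_i−1) = 125−7 = 118; sign = (−1)^118 = +1.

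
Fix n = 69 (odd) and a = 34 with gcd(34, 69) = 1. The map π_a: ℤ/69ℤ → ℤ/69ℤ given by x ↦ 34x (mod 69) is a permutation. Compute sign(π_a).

-1

Trace 4: π^k(4) = [4, 67, 1, 34, 52, 43, 13] for k=0..6.
6 cycles of lengths [22, 22, 22, 1, 1, 1].
With 6 cycles on 69 points, sign = (−1)^{69−6} = -1.
(34|69)_J = -1 (Zolotarev's lemma cross-check).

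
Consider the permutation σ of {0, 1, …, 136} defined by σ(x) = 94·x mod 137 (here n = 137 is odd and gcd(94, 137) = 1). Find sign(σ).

Start at x=70: 70 → 4 → 102 → 135 → 86 → 1 → 94 → … (one orbit).
π_94 has 2 disjoint cycles with lengths [136, 1] on {0,…,136}.
2 cycles on 137: each ℓ→(−1)^(ℓ−1), product (−1)^135 = -1.
The Jacobi symbol (94|137) = -1 (Zolotarev) agrees.

-1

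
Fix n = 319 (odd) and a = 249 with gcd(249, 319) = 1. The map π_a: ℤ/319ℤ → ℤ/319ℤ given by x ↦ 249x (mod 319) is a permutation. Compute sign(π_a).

+1

Start at x=144: 144 → 128 → 291 → 46 → 289 → 186 → 59 → … (one orbit).
23 cycles of lengths [20, 20, 20, 20, 20, 20, 20, 20, 20, 20, 20, 20, 20, 20, 10, 4, 4, 4, 4, 4, 4, 4, 1].
sign(π) = (−1)^{n − #cycles} = (−1)^{319−23} = (−1)^296 = +1.
Zolotarev: (249|319) = +1, matching the cycle-count sign.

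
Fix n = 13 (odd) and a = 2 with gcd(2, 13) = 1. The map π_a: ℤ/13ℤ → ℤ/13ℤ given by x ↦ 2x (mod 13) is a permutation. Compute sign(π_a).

-1

Orbit of 7 under x↦2x: [7, 1, 2, 4, 8, 3, 6]… (length divides ord_13(2)).
Decompose π into cycles: lengths [12, 1] (2 cycles, including the fixed point 0).
n − c = 13 − 2 = 11; sign = (−1)^11 = -1.
Zolotarev: (2|13) = -1, matching the cycle-count sign.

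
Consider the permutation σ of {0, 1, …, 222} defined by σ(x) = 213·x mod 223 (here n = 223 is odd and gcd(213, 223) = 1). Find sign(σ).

+1

Start at x=63: 63 → 39 → 56 → 109 → 25 → 196 → 47 → … (one orbit).
3 cycles of lengths [111, 111, 1].
n − c = 223 − 3 = 220; sign = (−1)^220 = +1.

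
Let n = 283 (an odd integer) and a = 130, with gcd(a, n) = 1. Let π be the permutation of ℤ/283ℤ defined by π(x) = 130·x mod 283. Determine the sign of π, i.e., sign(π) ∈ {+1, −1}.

Trace 112: π^k(112) = [112, 127, 96, 28, 244, 24, 7] for k=0..6.
π_130 has 3 disjoint cycles with lengths [141, 141, 1] on {0,…,282}.
With 3 cycles on 283 points, sign = (−1)^{283−3} = +1.

+1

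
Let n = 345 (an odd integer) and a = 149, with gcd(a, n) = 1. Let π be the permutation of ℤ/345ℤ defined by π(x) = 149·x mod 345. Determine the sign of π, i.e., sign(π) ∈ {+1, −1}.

+1

Orbit of 89 under x↦149x: [89, 151, 74, 331, 329, 31, 134]… (length divides ord_345(149)).
Decompose π into cycles: lengths [22, 22, 22, 22, 22, 22, 22, 22, 22, 22, 22, 22, 22, 22, 22, 2, 2, 2, 2, 2, 2, 2, 1] (23 cycles, including the fixed point 0).
Σ(ℓ_i−1) = 345−23 = 322; sign = (−1)^322 = +1.
The Jacobi symbol (149|345) = +1 (Zolotarev) agrees.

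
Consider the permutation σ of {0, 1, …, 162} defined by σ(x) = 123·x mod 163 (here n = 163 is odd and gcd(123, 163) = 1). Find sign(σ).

Trace 162: π^k(162) = [162, 40, 30, 104, 78, 140, 105] for k=0..6.
The orbit structure of x ↦ 123x mod 163: 10 orbits of sizes [18, 18, 18, 18, 18, 18, 18, 18, 18, 1].
With 10 cycles on 163 points, sign = (−1)^{163−10} = -1.

-1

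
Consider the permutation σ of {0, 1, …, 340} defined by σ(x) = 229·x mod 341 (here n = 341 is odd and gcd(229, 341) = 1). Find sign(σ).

-1

Orbit of 207 under x↦229x: [207, 4, 234, 49, 309, 174, 290]… (length divides ord_341(229)).
Cycle lengths of π_229 on ℤ/341ℤ: [30, 30, 30, 30, 30, 30, 30, 30, 30, 30, 30, 5, 5, 1]; 14 cycles in total.
Σ(ℓ_i−1) = 341−14 = 327; sign = (−1)^327 = -1.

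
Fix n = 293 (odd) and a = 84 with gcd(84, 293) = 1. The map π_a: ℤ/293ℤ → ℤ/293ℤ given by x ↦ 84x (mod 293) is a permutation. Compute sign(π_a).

Start at x=250: 250 → 197 → 140 → 40 → 137 → 81 → 65 → … (one orbit).
5 cycles of lengths [73, 73, 73, 73, 1].
sign(π) = (−1)^{n − #cycles} = (−1)^{293−5} = (−1)^288 = +1.
Check: (84/293) = +1 by Zolotarev.

+1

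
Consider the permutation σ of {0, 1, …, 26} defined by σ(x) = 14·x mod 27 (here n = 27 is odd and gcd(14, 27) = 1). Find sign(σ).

Orbit of 8 under x↦14x: [8, 4, 2, 1, 14, 7, 17]… (length divides ord_27(14)).
Cycle type of π: 18 + 6 + 2 + 1; total 4 cycles.
4 cycles on 27: each ℓ→(−1)^(ℓ−1), product (−1)^23 = -1.
Via Zolotarev, sign(π_{14}) = (14|27) = -1.

-1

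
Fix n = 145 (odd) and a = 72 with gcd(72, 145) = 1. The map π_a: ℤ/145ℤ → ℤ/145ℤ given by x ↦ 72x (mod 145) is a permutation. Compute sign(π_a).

+1

Orbit of 34 under x↦72x: [34, 128, 81, 32, 129, 8, 141]… (length divides ord_145(72)).
Decompose π into cycles: lengths [28, 28, 28, 28, 28, 4, 1] (7 cycles, including the fixed point 0).
n − c = 145 − 7 = 138; sign = (−1)^138 = +1.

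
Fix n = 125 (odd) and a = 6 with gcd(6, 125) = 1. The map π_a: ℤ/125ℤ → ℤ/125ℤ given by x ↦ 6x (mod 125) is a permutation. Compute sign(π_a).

Orbit of 56 under x↦6x: [56, 86, 16, 96, 76, 81, 111]… (length divides ord_125(6)).
13 cycles of lengths [25, 25, 25, 25, 5, 5, 5, 5, 1, 1, 1, 1, 1].
n − c = 125 − 13 = 112; sign = (−1)^112 = +1.
The Jacobi symbol (6|125) = +1 (Zolotarev) agrees.

+1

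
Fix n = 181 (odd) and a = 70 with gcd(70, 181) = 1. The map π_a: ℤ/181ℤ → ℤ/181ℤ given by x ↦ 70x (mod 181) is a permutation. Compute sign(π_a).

+1

Orbit of 81 under x↦70x: [81, 59, 148, 43, 114, 16, 34]… (length divides ord_181(70)).
The orbit structure of x ↦ 70x mod 181: 5 orbits of sizes [45, 45, 45, 45, 1].
5 cycles on 181: each ℓ→(−1)^(ℓ−1), product (−1)^176 = +1.
Zolotarev: (70|181) = +1, matching the cycle-count sign.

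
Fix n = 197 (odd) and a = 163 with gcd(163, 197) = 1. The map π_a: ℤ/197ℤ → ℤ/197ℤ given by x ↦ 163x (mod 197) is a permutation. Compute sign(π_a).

Orbit of 172 under x↦163x: [172, 62, 59, 161, 42, 148, 90]… (length divides ord_197(163)).
Decompose π into cycles: lengths [98, 98, 1] (3 cycles, including the fixed point 0).
n − c = 197 − 3 = 194; sign = (−1)^194 = +1.
(163|197)_J = +1 (Zolotarev's lemma cross-check).

+1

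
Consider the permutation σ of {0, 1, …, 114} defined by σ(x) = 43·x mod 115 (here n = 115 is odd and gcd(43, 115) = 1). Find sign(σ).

Orbit of 104 under x↦43x: [104, 102, 16, 113, 29, 97, 31]… (length divides ord_115(43)).
π_43 has 5 disjoint cycles with lengths [44, 44, 22, 4, 1] on {0,…,114}.
Σ(ℓ_i−1) = 115−5 = 110; sign = (−1)^110 = +1.
(43|115)_J = +1 (Zolotarev's lemma cross-check).

+1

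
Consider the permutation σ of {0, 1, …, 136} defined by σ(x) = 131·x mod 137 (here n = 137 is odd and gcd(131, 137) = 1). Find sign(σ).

-1

Orbit of 49 under x↦131x: [49, 117, 120, 102, 73, 110, 25]… (length divides ord_137(131)).
Cycle lengths of π_131 on ℤ/137ℤ: [136, 1]; 2 cycles in total.
n − c = 137 − 2 = 135; sign = (−1)^135 = -1.
The Jacobi symbol (131|137) = -1 (Zolotarev) agrees.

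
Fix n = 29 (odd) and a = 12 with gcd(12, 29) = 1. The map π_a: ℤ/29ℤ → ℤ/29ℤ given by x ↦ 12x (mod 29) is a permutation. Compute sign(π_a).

-1

Orbit of 17 under x↦12x: [17, 1, 12, 28]… (length divides ord_29(12)).
Decompose π into cycles: lengths [4, 4, 4, 4, 4, 4, 4, 1] (8 cycles, including the fixed point 0).
Σ(ℓ_i−1) = 29−8 = 21; sign = (−1)^21 = -1.
(12|29)_J = -1 (Zolotarev's lemma cross-check).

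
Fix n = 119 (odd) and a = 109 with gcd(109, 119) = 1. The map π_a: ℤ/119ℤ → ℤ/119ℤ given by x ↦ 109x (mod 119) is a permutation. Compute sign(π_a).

Orbit of 53 under x↦109x: [53, 65, 64, 74, 93, 22, 18]… (length divides ord_119(109)).
The orbit structure of x ↦ 109x mod 119: 6 orbits of sizes [48, 48, 16, 3, 3, 1].
6 cycles on 119: each ℓ→(−1)^(ℓ−1), product (−1)^113 = -1.
Via Zolotarev, sign(π_{109}) = (109|119) = -1.

-1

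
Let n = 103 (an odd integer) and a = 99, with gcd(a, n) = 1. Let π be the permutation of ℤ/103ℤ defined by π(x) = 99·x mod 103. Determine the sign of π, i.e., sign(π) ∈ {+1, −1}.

-1

Start at x=58: 58 → 77 → 1 → 99 → 16 → 39 → 50 → … (one orbit).
Cycle lengths of π_99 on ℤ/103ℤ: [102, 1]; 2 cycles in total.
Σ(ℓ_i−1) = 103−2 = 101; sign = (−1)^101 = -1.
The Jacobi symbol (99|103) = -1 (Zolotarev) agrees.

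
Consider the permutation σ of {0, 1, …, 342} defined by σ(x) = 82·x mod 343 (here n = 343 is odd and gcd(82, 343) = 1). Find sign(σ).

Start at x=302: 302 → 68 → 88 → 13 → 37 → 290 → 113 → … (one orbit).
The orbit structure of x ↦ 82x mod 343: 4 orbits of sizes [294, 42, 6, 1].
With 4 cycles on 343 points, sign = (−1)^{343−4} = -1.
(82|343)_J = -1 (Zolotarev's lemma cross-check).

-1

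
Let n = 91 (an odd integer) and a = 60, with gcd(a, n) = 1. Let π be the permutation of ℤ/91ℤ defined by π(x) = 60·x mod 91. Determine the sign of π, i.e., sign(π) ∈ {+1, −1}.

-1

Start at x=18: 18 → 79 → 8 → 25 → 44 → 1 → 60 → … (one orbit).
Cycle type of π: 12×6 + 4×3 + 3×2 + 1; total 12 cycles.
Σ(ℓ_i−1) = 91−12 = 79; sign = (−1)^79 = -1.
Via Zolotarev, sign(π_{60}) = (60|91) = -1.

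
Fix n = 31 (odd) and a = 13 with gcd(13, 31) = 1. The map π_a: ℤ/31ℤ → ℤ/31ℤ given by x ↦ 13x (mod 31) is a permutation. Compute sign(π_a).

Trace 18: π^k(18) = [18, 17, 4, 21, 25, 15, 9] for k=0..6.
Cycle lengths of π_13 on ℤ/31ℤ: [30, 1]; 2 cycles in total.
31 − 2 = 29 transpositions; sign(π) = (−1)^29 = -1.

-1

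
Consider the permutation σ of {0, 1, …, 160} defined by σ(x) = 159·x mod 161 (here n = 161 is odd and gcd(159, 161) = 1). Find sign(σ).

Orbit of 33 under x↦159x: [33, 95, 132, 58, 45, 71, 19]… (length divides ord_161(159)).
The orbit structure of x ↦ 159x mod 161: 5 orbits of sizes [66, 66, 22, 6, 1].
n − c = 161 − 5 = 156; sign = (−1)^156 = +1.
The Jacobi symbol (159|161) = +1 (Zolotarev) agrees.

+1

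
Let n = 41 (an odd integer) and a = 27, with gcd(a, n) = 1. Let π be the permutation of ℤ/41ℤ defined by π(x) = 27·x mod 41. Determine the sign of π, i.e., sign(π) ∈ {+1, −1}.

Start at x=32: 32 → 3 → 40 → 14 → 9 → 38 → 1 → … (one orbit).
The orbit structure of x ↦ 27x mod 41: 6 orbits of sizes [8, 8, 8, 8, 8, 1].
6 cycles on 41: each ℓ→(−1)^(ℓ−1), product (−1)^35 = -1.
Zolotarev: (27|41) = -1, matching the cycle-count sign.

-1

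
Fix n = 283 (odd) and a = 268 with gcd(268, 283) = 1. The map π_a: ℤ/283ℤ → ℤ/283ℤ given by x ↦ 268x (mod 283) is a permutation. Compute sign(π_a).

Start at x=141: 141 → 149 → 29 → 131 → 16 → 43 → 204 → … (one orbit).
Cycle lengths of π_268 on ℤ/283ℤ: [94, 94, 94, 1]; 4 cycles in total.
With 4 cycles on 283 points, sign = (−1)^{283−4} = -1.
Via Zolotarev, sign(π_{268}) = (268|283) = -1.

-1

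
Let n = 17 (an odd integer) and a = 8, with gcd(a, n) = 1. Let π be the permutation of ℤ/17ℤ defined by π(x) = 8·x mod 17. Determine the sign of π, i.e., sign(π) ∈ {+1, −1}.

+1

Orbit of 13 under x↦8x: [13, 2, 16, 9, 4, 15, 1]… (length divides ord_17(8)).
π_8 has 3 disjoint cycles with lengths [8, 8, 1] on {0,…,16}.
3 cycles on 17: each ℓ→(−1)^(ℓ−1), product (−1)^14 = +1.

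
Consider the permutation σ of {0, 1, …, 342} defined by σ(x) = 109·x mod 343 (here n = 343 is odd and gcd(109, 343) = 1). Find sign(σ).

+1

Trace 296: π^k(296) = [296, 22, 340, 16, 29, 74, 177] for k=0..6.
Cycle type of π: 147×2 + 21×2 + 3×2 + 1; total 7 cycles.
sign(π) = (−1)^{n − #cycles} = (−1)^{343−7} = (−1)^336 = +1.
Check: (109/343) = +1 by Zolotarev.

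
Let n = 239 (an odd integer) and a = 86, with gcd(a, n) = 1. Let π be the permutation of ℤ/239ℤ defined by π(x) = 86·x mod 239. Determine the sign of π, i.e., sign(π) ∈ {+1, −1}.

-1

Orbit of 60 under x↦86x: [60, 141, 176, 79, 102, 168, 108]… (length divides ord_239(86)).
π_86 has 2 disjoint cycles with lengths [238, 1] on {0,…,238}.
sign(π) = (−1)^{n − #cycles} = (−1)^{239−2} = (−1)^237 = -1.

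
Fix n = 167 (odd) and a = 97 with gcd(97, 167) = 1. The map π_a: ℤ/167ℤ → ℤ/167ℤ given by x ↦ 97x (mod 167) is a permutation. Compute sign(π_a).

+1

Orbit of 115 under x↦97x: [115, 133, 42, 66, 56, 88, 19]… (length divides ord_167(97)).
Cycle lengths of π_97 on ℤ/167ℤ: [83, 83, 1]; 3 cycles in total.
167 − 3 = 164 transpositions; sign(π) = (−1)^164 = +1.
(97|167)_J = +1 (Zolotarev's lemma cross-check).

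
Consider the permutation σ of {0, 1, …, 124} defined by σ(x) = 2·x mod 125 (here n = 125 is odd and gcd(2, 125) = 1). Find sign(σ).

-1

Trace 31: π^k(31) = [31, 62, 124, 123, 121, 117, 109] for k=0..6.
Cycle lengths of π_2 on ℤ/125ℤ: [100, 20, 4, 1]; 4 cycles in total.
4 cycles on 125: each ℓ→(−1)^(ℓ−1), product (−1)^121 = -1.
Zolotarev: (2|125) = -1, matching the cycle-count sign.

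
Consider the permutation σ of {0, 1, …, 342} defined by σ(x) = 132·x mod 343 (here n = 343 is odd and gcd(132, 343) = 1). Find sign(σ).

-1

Trace 111: π^k(111) = [111, 246, 230, 176, 251, 204, 174] for k=0..6.
Decompose π into cycles: lengths [98, 98, 98, 14, 14, 14, 2, 2, 2, 1] (10 cycles, including the fixed point 0).
With 10 cycles on 343 points, sign = (−1)^{343−10} = -1.
Via Zolotarev, sign(π_{132}) = (132|343) = -1.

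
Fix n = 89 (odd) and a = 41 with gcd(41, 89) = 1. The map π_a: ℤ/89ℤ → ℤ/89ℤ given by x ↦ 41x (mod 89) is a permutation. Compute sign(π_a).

Orbit of 47 under x↦41x: [47, 58, 64, 43, 72, 15, 81]… (length divides ord_89(41)).
π_41 has 2 disjoint cycles with lengths [88, 1] on {0,…,88}.
2 cycles on 89: each ℓ→(−1)^(ℓ−1), product (−1)^87 = -1.

-1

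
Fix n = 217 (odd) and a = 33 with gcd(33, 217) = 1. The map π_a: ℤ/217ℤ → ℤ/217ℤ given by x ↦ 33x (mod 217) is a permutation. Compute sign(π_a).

Start at x=95: 95 → 97 → 163 → 171 → 1 → 33 → 4 → … (one orbit).
Decompose π into cycles: lengths [30, 30, 30, 30, 30, 30, 6, 5, 5, 5, 5, 5, 5, 1] (14 cycles, including the fixed point 0).
217 − 14 = 203 transpositions; sign(π) = (−1)^203 = -1.

-1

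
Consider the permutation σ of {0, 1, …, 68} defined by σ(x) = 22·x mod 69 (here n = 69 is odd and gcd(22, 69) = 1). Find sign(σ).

-1

Start at x=1: 1 → 22 → 1 (one orbit).
Decompose π into cycles: lengths [2, 2, 2, 2, 2, 2, 2, 2, 2, 2, 2, 2, 2, 2, 2, 2, 2, 2, 2, 2, 2, 2, 2, 2, 2, 2, 2, 2, 2, 2, 2, 2, 2, 1, 1, 1] (36 cycles, including the fixed point 0).
sign(π) = (−1)^{n − #cycles} = (−1)^{69−36} = (−1)^33 = -1.
Via Zolotarev, sign(π_{22}) = (22|69) = -1.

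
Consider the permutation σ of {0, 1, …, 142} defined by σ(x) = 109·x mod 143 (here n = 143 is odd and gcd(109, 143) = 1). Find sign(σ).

Trace 12: π^k(12) = [12, 21, 1, 109] for k=0..3.
Cycle type of π: 4×33 + 2×5 + 1; total 39 cycles.
143 − 39 = 104 transpositions; sign(π) = (−1)^104 = +1.

+1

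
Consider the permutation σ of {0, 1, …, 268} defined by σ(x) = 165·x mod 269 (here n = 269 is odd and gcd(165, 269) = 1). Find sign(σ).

Orbit of 221 under x↦165x: [221, 150, 2, 61, 112, 188, 85]… (length divides ord_269(165)).
The orbit structure of x ↦ 165x mod 269: 2 orbits of sizes [268, 1].
n − c = 269 − 2 = 267; sign = (−1)^267 = -1.
Zolotarev: (165|269) = -1, matching the cycle-count sign.

-1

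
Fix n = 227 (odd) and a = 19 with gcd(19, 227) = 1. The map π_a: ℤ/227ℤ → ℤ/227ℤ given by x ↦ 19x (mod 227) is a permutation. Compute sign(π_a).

+1

Start at x=34: 34 → 192 → 16 → 77 → 101 → 103 → 141 → … (one orbit).
π_19 has 3 disjoint cycles with lengths [113, 113, 1] on {0,…,226}.
n − c = 227 − 3 = 224; sign = (−1)^224 = +1.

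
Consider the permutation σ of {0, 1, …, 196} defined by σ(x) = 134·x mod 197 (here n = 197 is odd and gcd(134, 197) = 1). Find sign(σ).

Trace 137: π^k(137) = [137, 37, 33, 88, 169, 188, 173] for k=0..6.
The orbit structure of x ↦ 134x mod 197: 3 orbits of sizes [98, 98, 1].
Σ(ℓ_i−1) = 197−3 = 194; sign = (−1)^194 = +1.
The Jacobi symbol (134|197) = +1 (Zolotarev) agrees.

+1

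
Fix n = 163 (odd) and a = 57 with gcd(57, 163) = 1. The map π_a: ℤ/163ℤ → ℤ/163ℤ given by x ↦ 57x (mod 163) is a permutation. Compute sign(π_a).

Trace 77: π^k(77) = [77, 151, 131, 132, 26, 15, 40] for k=0..6.
π_57 has 3 disjoint cycles with lengths [81, 81, 1] on {0,…,162}.
With 3 cycles on 163 points, sign = (−1)^{163−3} = +1.
Via Zolotarev, sign(π_{57}) = (57|163) = +1.

+1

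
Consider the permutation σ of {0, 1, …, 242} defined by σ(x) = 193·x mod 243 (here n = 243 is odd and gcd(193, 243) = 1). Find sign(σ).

Trace 226: π^k(226) = [226, 121, 25, 208, 49, 223, 28] for k=0..6.
11 cycles of lengths [81, 81, 27, 27, 9, 9, 3, 3, 1, 1, 1].
n − c = 243 − 11 = 232; sign = (−1)^232 = +1.
Check: (193/243) = +1 by Zolotarev.

+1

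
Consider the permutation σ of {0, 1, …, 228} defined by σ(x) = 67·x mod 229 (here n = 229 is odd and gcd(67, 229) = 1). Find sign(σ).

-1

Orbit of 108 under x↦67x: [108, 137, 19, 128, 103, 31, 16]… (length divides ord_229(67)).
π_67 has 2 disjoint cycles with lengths [228, 1] on {0,…,228}.
sign(π) = (−1)^{n − #cycles} = (−1)^{229−2} = (−1)^227 = -1.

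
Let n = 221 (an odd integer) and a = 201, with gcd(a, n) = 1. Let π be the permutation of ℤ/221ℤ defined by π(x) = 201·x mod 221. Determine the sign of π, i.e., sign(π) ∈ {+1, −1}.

Trace 175: π^k(175) = [175, 36, 164, 35, 184, 77, 7] for k=0..6.
Cycle type of π: 48×4 + 16 + 12 + 1; total 7 cycles.
7 cycles on 221: each ℓ→(−1)^(ℓ−1), product (−1)^214 = +1.
Zolotarev: (201|221) = +1, matching the cycle-count sign.

+1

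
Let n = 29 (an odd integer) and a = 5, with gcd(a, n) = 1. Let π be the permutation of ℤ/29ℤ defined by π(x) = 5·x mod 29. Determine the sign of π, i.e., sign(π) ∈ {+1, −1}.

+1

Orbit of 20 under x↦5x: [20, 13, 7, 6, 1, 5, 25]… (length divides ord_29(5)).
The orbit structure of x ↦ 5x mod 29: 3 orbits of sizes [14, 14, 1].
29 − 3 = 26 transpositions; sign(π) = (−1)^26 = +1.
Zolotarev: (5|29) = +1, matching the cycle-count sign.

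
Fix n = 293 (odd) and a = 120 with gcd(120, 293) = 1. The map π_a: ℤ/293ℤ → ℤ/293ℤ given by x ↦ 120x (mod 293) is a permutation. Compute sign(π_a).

-1

Orbit of 12 under x↦120x: [12, 268, 223, 97, 213, 69, 76]… (length divides ord_293(120)).
Decompose π into cycles: lengths [292, 1] (2 cycles, including the fixed point 0).
Σ(ℓ_i−1) = 293−2 = 291; sign = (−1)^291 = -1.
The Jacobi symbol (120|293) = -1 (Zolotarev) agrees.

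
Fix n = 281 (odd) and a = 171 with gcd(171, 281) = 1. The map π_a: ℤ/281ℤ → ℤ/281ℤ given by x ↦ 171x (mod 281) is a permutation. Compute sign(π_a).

-1

Start at x=117: 117 → 56 → 22 → 109 → 93 → 167 → 176 → … (one orbit).
π_171 has 2 disjoint cycles with lengths [280, 1] on {0,…,280}.
With 2 cycles on 281 points, sign = (−1)^{281−2} = -1.
Check: (171/281) = -1 by Zolotarev.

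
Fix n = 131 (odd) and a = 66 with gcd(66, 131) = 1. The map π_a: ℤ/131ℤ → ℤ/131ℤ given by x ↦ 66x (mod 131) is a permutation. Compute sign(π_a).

Trace 87: π^k(87) = [87, 109, 120, 60, 30, 15, 73] for k=0..6.
Cycle lengths of π_66 on ℤ/131ℤ: [130, 1]; 2 cycles in total.
Σ(ℓ_i−1) = 131−2 = 129; sign = (−1)^129 = -1.
Zolotarev: (66|131) = -1, matching the cycle-count sign.

-1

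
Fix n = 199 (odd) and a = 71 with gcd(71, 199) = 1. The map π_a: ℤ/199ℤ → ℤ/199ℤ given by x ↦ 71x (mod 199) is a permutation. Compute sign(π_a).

-1

Trace 6: π^k(6) = [6, 28, 197, 57, 67, 180, 44] for k=0..6.
The orbit structure of x ↦ 71x mod 199: 2 orbits of sizes [198, 1].
sign(π) = (−1)^{n − #cycles} = (−1)^{199−2} = (−1)^197 = -1.
(71|199)_J = -1 (Zolotarev's lemma cross-check).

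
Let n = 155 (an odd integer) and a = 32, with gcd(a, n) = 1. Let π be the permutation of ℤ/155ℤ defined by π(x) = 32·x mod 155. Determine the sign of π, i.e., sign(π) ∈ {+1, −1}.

Trace 1: π^k(1) = [1, 32, 94, 63] for k=0..3.
Cycle lengths of π_32 on ℤ/155ℤ: [4, 4, 4, 4, 4, 4, 4, 4, 4, 4, 4, 4, 4, 4, 4, 4, 4, 4, 4, 4, 4, 4, 4, 4, 4, 4, 4, 4, 4, 4, 4, 1, 1, 1, 1, 1, 1, 1, 1, 1, 1, 1, 1, 1, 1, 1, 1, 1, 1, 1, 1, 1, 1, 1, 1, 1, 1, 1, 1, 1, 1, 1]; 62 cycles in total.
sign(π) = (−1)^{n − #cycles} = (−1)^{155−62} = (−1)^93 = -1.
Check: (32/155) = -1 by Zolotarev.

-1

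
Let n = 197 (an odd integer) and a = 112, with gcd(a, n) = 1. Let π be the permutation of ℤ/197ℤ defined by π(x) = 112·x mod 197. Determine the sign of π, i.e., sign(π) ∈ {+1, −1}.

+1

Start at x=96: 96 → 114 → 160 → 190 → 4 → 54 → 138 → … (one orbit).
The orbit structure of x ↦ 112x mod 197: 3 orbits of sizes [98, 98, 1].
3 cycles on 197: each ℓ→(−1)^(ℓ−1), product (−1)^194 = +1.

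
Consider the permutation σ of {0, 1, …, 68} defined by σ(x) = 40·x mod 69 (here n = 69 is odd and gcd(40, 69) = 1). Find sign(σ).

Start at x=25: 25 → 34 → 49 → 28 → 16 → 19 → 1 → … (one orbit).
6 cycles of lengths [22, 22, 22, 1, 1, 1].
Σ(ℓ_i−1) = 69−6 = 63; sign = (−1)^63 = -1.

-1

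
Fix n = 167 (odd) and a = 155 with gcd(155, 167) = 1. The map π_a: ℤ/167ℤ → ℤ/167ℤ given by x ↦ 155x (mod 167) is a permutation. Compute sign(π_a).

-1

Orbit of 91 under x↦155x: [91, 77, 78, 66, 43, 152, 13]… (length divides ord_167(155)).
Decompose π into cycles: lengths [166, 1] (2 cycles, including the fixed point 0).
167 − 2 = 165 transpositions; sign(π) = (−1)^165 = -1.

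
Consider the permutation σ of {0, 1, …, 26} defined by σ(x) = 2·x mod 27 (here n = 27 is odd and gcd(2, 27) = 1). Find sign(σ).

-1

Start at x=7: 7 → 14 → 1 → 2 → 4 → 8 → 16 → … (one orbit).
Cycle lengths of π_2 on ℤ/27ℤ: [18, 6, 2, 1]; 4 cycles in total.
4 cycles on 27: each ℓ→(−1)^(ℓ−1), product (−1)^23 = -1.
The Jacobi symbol (2|27) = -1 (Zolotarev) agrees.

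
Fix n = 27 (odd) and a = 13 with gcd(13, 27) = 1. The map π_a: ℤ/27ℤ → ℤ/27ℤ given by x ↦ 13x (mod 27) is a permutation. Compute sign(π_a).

Start at x=22: 22 → 16 → 19 → 4 → 25 → 1 → 13 → … (one orbit).
The orbit structure of x ↦ 13x mod 27: 7 orbits of sizes [9, 9, 3, 3, 1, 1, 1].
sign(π) = (−1)^{n − #cycles} = (−1)^{27−7} = (−1)^20 = +1.
The Jacobi symbol (13|27) = +1 (Zolotarev) agrees.

+1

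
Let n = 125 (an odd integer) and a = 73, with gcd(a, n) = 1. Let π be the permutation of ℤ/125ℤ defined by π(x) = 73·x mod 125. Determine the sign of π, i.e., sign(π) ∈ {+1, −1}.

-1

Start at x=79: 79 → 17 → 116 → 93 → 39 → 97 → 81 → … (one orbit).
Cycle type of π: 100 + 20 + 4 + 1; total 4 cycles.
Σ(ℓ_i−1) = 125−4 = 121; sign = (−1)^121 = -1.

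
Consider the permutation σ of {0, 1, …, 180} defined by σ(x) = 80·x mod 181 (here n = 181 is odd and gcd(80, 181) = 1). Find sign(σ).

+1

Start at x=1: 1 → 80 → 65 → 132 → 62 → 73 → 48 → … (one orbit).
Cycle lengths of π_80 on ℤ/181ℤ: [9, 9, 9, 9, 9, 9, 9, 9, 9, 9, 9, 9, 9, 9, 9, 9, 9, 9, 9, 9, 1]; 21 cycles in total.
21 cycles on 181: each ℓ→(−1)^(ℓ−1), product (−1)^160 = +1.
Check: (80/181) = +1 by Zolotarev.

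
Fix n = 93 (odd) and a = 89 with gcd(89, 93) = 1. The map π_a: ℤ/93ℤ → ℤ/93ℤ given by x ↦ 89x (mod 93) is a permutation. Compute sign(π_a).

Trace 70: π^k(70) = [70, 92, 4, 77, 64, 23, 1] for k=0..6.
Cycle type of π: 10×9 + 2 + 1; total 11 cycles.
n − c = 93 − 11 = 82; sign = (−1)^82 = +1.
(89|93)_J = +1 (Zolotarev's lemma cross-check).

+1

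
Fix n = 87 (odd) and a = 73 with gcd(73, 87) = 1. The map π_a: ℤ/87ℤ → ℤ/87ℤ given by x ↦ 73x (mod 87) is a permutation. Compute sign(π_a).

-1

Start at x=70: 70 → 64 → 61 → 16 → 37 → 4 → 31 → … (one orbit).
Cycle lengths of π_73 on ℤ/87ℤ: [28, 28, 28, 1, 1, 1]; 6 cycles in total.
87 − 6 = 81 transpositions; sign(π) = (−1)^81 = -1.
Check: (73/87) = -1 by Zolotarev.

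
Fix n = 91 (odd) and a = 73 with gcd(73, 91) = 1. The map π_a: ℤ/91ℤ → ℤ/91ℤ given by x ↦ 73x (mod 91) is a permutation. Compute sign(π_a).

+1

Start at x=83: 83 → 53 → 47 → 64 → 31 → 79 → 34 → … (one orbit).
Cycle lengths of π_73 on ℤ/91ℤ: [12, 12, 12, 12, 12, 12, 6, 4, 4, 4, 1]; 11 cycles in total.
Σ(ℓ_i−1) = 91−11 = 80; sign = (−1)^80 = +1.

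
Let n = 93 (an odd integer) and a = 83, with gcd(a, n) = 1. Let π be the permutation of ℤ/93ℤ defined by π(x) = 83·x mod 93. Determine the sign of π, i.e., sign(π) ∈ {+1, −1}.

+1

Orbit of 65 under x↦83x: [65, 1, 83, 7, 23, 49, 68]… (length divides ord_93(83)).
5 cycles of lengths [30, 30, 30, 2, 1].
With 5 cycles on 93 points, sign = (−1)^{93−5} = +1.
Check: (83/93) = +1 by Zolotarev.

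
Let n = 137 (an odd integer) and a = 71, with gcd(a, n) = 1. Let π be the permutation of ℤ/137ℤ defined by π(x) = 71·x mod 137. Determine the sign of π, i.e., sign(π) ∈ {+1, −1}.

-1

Start at x=85: 85 → 7 → 86 → 78 → 58 → 8 → 20 → … (one orbit).
2 cycles of lengths [136, 1].
n − c = 137 − 2 = 135; sign = (−1)^135 = -1.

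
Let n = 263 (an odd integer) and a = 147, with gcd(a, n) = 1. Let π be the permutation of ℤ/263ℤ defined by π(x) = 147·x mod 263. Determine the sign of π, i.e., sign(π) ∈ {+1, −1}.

+1

Start at x=61: 61 → 25 → 256 → 23 → 225 → 200 → 207 → … (one orbit).
Cycle type of π: 131×2 + 1; total 3 cycles.
With 3 cycles on 263 points, sign = (−1)^{263−3} = +1.
Zolotarev: (147|263) = +1, matching the cycle-count sign.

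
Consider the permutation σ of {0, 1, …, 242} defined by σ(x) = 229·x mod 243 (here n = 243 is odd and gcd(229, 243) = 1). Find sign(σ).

+1

Orbit of 217 under x↦229x: [217, 121, 7, 145, 157, 232, 154]… (length divides ord_243(229)).
π_229 has 11 disjoint cycles with lengths [81, 81, 27, 27, 9, 9, 3, 3, 1, 1, 1] on {0,…,242}.
With 11 cycles on 243 points, sign = (−1)^{243−11} = +1.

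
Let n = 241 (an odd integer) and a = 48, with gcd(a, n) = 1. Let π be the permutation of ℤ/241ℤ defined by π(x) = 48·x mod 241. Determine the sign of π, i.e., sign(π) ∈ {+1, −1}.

+1

Start at x=5: 5 → 240 → 193 → 106 → 27 → 91 → 30 → … (one orbit).
π_48 has 7 disjoint cycles with lengths [40, 40, 40, 40, 40, 40, 1] on {0,…,240}.
7 cycles on 241: each ℓ→(−1)^(ℓ−1), product (−1)^234 = +1.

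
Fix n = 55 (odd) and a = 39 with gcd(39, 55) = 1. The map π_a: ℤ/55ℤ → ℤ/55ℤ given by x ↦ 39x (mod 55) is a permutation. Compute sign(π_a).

Trace 16: π^k(16) = [16, 19, 26, 24, 1, 39, 36] for k=0..6.
Cycle lengths of π_39 on ℤ/55ℤ: [10, 10, 10, 10, 10, 2, 2, 1]; 8 cycles in total.
With 8 cycles on 55 points, sign = (−1)^{55−8} = -1.

-1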